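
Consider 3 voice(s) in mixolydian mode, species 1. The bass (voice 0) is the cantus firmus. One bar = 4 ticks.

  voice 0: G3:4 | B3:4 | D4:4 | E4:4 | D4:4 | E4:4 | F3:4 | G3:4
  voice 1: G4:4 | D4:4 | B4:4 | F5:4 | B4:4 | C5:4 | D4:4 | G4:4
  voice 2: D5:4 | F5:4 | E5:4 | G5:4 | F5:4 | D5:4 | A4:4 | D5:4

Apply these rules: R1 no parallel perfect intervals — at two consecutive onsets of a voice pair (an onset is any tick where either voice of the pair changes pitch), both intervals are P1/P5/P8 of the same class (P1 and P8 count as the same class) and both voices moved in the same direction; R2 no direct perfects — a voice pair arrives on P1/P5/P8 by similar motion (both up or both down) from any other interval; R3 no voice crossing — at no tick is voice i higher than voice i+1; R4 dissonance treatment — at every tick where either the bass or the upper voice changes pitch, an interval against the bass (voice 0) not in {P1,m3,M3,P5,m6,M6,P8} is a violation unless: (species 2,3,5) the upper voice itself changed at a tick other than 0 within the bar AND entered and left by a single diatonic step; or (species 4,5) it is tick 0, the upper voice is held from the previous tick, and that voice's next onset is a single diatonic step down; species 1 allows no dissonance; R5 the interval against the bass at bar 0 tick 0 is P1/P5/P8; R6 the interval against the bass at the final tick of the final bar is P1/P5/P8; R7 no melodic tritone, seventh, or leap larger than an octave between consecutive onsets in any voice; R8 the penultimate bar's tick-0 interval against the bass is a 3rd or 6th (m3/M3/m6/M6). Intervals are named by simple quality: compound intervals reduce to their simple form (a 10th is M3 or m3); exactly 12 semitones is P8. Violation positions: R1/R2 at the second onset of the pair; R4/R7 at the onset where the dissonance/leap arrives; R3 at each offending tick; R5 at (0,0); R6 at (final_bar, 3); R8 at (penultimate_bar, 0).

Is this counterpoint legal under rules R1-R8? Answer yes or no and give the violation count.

bar 0: v0=G3 v1=G4 v2=D5 (P5)
bar 1: v0=B3 v1=D4 v2=F5 (TT)
bar 2: v0=D4 v1=B4 v2=E5 (M2)
bar 3: v0=E4 v1=F5 v2=G5 (m3)
bar 4: v0=D4 v1=B4 v2=F5 (m3)
bar 5: v0=E4 v1=C5 v2=D5 (m7)
bar 6: v0=F3 v1=D4 v2=A4 (M3)
bar 7: v0=G3 v1=G4 v2=D5 (P5)
  R4 @ bar1.0: B3/F5 TT untreated
  R4 @ bar2.0: D4/E5 M2 untreated
  R4 @ bar3.0: E4/F5 m2 untreated
  R7 @ bar3.0: B4->F5 leap 6st
  R7 @ bar4.0: F5->B4 leap 6st
  R4 @ bar5.0: E4/D5 m7 untreated
  R2 @ bar6.0: C5/D5 M2 -> D4/A4 P5 similar
  R7 @ bar6.0: E4->F3 leap 11st
  R7 @ bar6.0: C5->D4 leap 10st
  R1 @ bar7.0: D4/A4 P5 -> G4/D5 P5 similar
  R2 @ bar7.0: F3/D4 M6 -> G3/G4 P8 similar
  R2 @ bar7.0: F3/A4 M3 -> G3/D5 P5 similar

No (12 violations)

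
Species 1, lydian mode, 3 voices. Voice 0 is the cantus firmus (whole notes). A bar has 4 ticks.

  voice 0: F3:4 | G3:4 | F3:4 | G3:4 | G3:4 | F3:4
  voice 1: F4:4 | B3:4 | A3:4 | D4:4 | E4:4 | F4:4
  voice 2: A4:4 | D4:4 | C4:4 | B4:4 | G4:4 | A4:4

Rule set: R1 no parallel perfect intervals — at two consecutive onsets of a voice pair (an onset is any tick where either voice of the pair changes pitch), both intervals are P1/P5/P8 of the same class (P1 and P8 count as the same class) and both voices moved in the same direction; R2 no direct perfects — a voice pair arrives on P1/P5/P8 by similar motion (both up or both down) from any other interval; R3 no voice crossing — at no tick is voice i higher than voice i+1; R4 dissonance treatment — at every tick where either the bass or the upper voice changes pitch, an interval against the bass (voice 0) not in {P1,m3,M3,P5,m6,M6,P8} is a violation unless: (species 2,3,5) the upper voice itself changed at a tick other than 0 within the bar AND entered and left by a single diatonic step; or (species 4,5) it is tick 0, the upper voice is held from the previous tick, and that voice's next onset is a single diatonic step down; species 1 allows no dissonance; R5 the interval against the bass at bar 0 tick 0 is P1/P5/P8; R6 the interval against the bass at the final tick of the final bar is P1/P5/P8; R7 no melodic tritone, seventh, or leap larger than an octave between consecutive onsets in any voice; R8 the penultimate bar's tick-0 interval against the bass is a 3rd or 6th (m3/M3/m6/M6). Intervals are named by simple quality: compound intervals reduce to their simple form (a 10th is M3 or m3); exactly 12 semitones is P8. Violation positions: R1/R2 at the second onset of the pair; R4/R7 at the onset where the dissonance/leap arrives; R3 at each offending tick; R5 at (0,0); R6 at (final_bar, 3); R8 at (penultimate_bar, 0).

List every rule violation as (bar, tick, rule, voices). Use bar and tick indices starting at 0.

bar 0: v0=F3 v1=F4 v2=A4 downbeat M3
bar 1: v0=G3 v1=B3 v2=D4 downbeat P5
bar 2: v0=F3 v1=A3 v2=C4 downbeat P5
bar 3: v0=G3 v1=D4 v2=B4 downbeat M3
bar 4: v0=G3 v1=E4 v2=G4 downbeat P8
bar 5: v0=F3 v1=F4 v2=A4 downbeat M3
  -> R5 @ bar 0 tick 0 v(0, 2): opens on M3
  -> R7 @ bar 1 tick 0 v(1,): F4->B3 leap 6st
  -> R1 @ bar 2 tick 0 v(0, 2): G3/D4 P5 -> F3/C4 P5 similar
  -> R2 @ bar 3 tick 0 v(0, 1): F3/A3 M3 -> G3/D4 P5 similar
  -> R7 @ bar 3 tick 0 v(2,): C4->B4 leap 11st
  -> R8 @ bar 4 tick 0 v(0, 2): penult P8 not 3rd/6th
  -> R6 @ bar 5 tick 3 v(0, 2): closes on M3

(0, 0, R5, (0, 2))
(1, 0, R7, (1,))
(2, 0, R1, (0, 2))
(3, 0, R2, (0, 1))
(3, 0, R7, (2,))
(4, 0, R8, (0, 2))
(5, 3, R6, (0, 2))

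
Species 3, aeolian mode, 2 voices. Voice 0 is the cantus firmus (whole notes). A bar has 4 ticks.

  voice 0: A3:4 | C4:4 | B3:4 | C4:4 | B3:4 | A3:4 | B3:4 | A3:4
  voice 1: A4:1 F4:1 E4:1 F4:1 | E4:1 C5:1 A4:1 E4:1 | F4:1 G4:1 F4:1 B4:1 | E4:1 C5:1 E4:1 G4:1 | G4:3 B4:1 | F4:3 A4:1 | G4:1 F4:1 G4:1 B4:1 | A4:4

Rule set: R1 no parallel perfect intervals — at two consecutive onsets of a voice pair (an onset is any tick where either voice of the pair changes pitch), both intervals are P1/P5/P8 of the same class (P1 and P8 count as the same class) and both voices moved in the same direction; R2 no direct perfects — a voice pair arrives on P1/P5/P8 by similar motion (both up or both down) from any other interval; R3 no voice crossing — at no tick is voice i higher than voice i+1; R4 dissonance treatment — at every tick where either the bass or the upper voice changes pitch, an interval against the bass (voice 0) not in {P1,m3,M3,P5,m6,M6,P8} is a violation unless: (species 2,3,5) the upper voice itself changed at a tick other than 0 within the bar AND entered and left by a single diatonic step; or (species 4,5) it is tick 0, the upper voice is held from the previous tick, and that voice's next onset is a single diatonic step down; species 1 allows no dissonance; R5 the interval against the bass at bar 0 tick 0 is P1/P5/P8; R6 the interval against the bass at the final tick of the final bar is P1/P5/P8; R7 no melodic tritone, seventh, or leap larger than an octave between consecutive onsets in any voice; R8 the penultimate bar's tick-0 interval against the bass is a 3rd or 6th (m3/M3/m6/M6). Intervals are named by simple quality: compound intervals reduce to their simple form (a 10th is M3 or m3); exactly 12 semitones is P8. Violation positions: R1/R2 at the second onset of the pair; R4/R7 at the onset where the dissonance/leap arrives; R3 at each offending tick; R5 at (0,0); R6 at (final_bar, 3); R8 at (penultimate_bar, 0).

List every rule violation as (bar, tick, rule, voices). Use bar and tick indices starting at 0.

bar 0: v0=A3 v1=A4 downbeat P8
bar 1: v0=C4 v1=E4 downbeat M3
bar 2: v0=B3 v1=F4 downbeat TT
bar 3: v0=C4 v1=E4 downbeat M3
bar 4: v0=B3 v1=G4 downbeat m6
bar 5: v0=A3 v1=F4 downbeat m6
bar 6: v0=B3 v1=G4 downbeat m6
bar 7: v0=A3 v1=A4 downbeat P8
  -> R4 @ bar 2 tick 0 v(0, 1): B3/F4 TT untreated
  -> R4 @ bar 2 tick 2 v(0, 1): B3/F4 TT untreated
  -> R7 @ bar 2 tick 3 v(1,): F4->B4 leap 6st
  -> R7 @ bar 5 tick 0 v(1,): B4->F4 leap 6st
  -> R1 @ bar 7 tick 0 v(0, 1): B3/B4 P8 -> A3/A4 P8 similar

(2, 0, R4, (0, 1))
(2, 2, R4, (0, 1))
(2, 3, R7, (1,))
(5, 0, R7, (1,))
(7, 0, R1, (0, 1))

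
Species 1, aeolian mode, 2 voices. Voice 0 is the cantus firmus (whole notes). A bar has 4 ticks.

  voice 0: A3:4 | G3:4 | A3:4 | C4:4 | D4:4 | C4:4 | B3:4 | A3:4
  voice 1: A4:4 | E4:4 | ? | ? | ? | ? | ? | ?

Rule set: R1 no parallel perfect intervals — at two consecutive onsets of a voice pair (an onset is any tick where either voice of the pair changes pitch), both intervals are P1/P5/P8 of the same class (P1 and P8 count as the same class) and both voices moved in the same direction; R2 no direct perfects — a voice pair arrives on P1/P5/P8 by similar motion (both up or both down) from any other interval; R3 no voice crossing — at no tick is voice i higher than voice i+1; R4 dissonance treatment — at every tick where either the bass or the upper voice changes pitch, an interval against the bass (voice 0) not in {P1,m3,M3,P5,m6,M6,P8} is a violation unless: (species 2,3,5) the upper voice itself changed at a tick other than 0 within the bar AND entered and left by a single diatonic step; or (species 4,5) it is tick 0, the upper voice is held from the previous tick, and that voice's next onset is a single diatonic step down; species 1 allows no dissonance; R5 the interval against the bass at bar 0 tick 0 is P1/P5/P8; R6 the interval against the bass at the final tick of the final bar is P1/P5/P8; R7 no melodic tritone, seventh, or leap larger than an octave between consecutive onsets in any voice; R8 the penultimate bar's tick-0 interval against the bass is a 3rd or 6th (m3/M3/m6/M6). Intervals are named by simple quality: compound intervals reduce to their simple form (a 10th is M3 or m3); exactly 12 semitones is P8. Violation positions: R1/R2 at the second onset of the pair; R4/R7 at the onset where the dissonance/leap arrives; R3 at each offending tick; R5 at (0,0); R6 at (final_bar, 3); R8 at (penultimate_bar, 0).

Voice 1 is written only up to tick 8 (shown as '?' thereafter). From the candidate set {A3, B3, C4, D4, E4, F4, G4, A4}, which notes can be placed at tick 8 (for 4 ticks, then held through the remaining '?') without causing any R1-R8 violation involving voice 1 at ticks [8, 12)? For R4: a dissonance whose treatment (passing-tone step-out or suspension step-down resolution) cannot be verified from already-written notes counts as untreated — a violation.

A3: legal
B3: violates R4
C4: legal
D4: violates R4
E4: legal
F4: legal
G4: violates R4
A4: violates R2

{A3, C4, E4, F4}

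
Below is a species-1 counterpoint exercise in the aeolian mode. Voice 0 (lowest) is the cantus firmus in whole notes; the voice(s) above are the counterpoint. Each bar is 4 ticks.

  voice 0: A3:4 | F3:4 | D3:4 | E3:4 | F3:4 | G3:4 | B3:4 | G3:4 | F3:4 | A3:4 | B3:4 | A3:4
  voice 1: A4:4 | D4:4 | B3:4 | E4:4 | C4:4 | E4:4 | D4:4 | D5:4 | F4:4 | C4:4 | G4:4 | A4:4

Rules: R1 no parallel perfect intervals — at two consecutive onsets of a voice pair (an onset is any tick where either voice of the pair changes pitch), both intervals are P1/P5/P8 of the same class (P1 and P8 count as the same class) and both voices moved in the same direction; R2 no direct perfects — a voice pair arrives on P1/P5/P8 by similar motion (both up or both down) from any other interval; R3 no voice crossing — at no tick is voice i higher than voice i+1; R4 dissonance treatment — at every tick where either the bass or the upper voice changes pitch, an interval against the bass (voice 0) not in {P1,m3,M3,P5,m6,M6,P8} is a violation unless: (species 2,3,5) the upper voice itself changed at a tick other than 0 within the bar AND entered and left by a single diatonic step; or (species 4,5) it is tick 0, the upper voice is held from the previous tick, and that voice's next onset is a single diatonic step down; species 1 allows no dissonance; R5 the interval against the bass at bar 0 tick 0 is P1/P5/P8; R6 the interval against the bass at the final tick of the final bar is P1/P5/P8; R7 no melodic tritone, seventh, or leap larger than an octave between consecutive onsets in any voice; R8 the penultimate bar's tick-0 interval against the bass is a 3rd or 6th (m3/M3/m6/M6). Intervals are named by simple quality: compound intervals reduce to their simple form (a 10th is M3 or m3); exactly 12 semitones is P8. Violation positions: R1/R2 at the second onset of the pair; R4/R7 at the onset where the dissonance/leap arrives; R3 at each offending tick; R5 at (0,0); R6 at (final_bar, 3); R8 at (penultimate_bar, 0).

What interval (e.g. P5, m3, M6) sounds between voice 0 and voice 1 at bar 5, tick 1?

M6

voice 0=G3 voice 1=E4 -> M6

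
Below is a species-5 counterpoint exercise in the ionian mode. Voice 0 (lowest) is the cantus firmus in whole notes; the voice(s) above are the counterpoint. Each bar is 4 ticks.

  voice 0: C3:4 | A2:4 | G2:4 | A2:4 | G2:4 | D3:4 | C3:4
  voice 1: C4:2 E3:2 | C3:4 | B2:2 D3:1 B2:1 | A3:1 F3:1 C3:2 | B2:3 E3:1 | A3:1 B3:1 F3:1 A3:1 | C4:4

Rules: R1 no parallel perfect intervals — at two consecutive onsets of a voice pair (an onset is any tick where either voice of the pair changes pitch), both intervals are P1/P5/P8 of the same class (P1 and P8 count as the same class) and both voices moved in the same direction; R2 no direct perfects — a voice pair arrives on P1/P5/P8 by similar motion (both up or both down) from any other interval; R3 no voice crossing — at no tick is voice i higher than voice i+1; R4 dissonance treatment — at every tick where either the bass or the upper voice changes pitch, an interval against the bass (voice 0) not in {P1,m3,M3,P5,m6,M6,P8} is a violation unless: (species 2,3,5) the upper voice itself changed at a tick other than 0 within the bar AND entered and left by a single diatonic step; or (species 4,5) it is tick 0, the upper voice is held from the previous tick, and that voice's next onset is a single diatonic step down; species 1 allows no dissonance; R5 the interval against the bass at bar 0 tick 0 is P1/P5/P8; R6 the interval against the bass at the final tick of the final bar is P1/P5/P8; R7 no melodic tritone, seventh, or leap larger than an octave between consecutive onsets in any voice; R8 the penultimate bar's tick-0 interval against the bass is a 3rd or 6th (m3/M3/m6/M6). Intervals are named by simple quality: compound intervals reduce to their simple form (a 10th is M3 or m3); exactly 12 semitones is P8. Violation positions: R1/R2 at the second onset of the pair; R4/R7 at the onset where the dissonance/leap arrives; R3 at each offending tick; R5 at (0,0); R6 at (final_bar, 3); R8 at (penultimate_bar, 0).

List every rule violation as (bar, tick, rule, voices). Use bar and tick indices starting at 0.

(3, 0, R2, (0, 1))
(3, 0, R7, (1,))
(5, 0, R2, (0, 1))
(5, 0, R8, (0, 1))
(5, 2, R7, (1,))

bar 0: v0=C3 v1=C4 downbeat P8
bar 1: v0=A2 v1=C3 downbeat m3
bar 2: v0=G2 v1=B2 downbeat M3
bar 3: v0=A2 v1=A3 downbeat P8
bar 4: v0=G2 v1=B2 downbeat M3
bar 5: v0=D3 v1=A3 downbeat P5
bar 6: v0=C3 v1=C4 downbeat P8
  -> R2 @ bar 3 tick 0 v(0, 1): G2/B2 M3 -> A2/A3 P8 similar
  -> R7 @ bar 3 tick 0 v(1,): B2->A3 leap 10st
  -> R2 @ bar 5 tick 0 v(0, 1): G2/E3 M6 -> D3/A3 P5 similar
  -> R8 @ bar 5 tick 0 v(0, 1): penult P5 not 3rd/6th
  -> R7 @ bar 5 tick 2 v(1,): B3->F3 leap 6st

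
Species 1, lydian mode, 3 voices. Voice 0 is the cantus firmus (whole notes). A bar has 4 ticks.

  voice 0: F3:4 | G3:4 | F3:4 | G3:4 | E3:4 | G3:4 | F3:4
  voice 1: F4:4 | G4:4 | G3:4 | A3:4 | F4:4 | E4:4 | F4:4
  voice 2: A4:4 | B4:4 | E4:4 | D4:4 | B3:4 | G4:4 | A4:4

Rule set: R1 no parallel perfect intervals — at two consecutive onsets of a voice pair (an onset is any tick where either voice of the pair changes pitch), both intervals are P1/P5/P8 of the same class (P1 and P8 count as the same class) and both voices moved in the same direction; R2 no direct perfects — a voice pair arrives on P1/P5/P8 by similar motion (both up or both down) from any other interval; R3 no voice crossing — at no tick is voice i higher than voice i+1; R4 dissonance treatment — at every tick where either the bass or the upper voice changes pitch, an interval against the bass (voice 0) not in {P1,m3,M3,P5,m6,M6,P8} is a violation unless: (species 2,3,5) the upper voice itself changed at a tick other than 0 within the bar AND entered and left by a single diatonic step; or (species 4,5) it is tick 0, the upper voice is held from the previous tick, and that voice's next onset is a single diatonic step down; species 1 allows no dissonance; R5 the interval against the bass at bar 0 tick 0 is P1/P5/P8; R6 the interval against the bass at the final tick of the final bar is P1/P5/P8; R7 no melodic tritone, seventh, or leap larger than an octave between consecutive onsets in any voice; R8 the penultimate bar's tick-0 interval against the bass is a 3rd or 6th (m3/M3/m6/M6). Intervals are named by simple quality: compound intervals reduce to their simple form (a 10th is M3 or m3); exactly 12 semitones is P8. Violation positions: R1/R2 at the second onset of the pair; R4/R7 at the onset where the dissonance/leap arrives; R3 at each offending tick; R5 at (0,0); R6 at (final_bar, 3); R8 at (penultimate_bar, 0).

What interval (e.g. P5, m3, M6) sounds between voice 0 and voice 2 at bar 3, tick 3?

voice 0=G3 voice 2=D4 -> P5

P5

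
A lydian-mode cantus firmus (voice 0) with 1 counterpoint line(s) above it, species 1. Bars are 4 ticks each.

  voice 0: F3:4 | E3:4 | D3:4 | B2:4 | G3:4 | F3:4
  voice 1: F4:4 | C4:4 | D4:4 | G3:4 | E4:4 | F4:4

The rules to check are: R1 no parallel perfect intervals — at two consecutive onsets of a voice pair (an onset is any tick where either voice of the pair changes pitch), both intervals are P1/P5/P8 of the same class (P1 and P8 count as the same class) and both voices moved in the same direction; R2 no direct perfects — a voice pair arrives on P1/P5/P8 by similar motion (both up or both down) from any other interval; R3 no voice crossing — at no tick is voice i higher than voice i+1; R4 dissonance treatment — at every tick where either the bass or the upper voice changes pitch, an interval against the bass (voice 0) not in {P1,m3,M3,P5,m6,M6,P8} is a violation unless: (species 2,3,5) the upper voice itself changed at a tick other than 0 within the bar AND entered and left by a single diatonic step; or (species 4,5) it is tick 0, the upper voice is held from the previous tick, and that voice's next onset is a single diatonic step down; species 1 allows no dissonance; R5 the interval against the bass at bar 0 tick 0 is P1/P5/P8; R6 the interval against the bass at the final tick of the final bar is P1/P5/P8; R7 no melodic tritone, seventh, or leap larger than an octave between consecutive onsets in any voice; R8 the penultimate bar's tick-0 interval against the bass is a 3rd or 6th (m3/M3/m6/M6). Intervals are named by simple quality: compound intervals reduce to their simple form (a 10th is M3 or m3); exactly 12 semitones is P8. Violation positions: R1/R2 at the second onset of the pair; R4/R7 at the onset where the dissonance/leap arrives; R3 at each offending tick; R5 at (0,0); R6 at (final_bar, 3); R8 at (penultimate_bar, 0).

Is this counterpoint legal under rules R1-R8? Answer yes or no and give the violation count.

bar 0: v0=F3 v1=F4 (P8)
bar 1: v0=E3 v1=C4 (m6)
bar 2: v0=D3 v1=D4 (P8)
bar 3: v0=B2 v1=G3 (m6)
bar 4: v0=G3 v1=E4 (M6)
bar 5: v0=F3 v1=F4 (P8)

Yes (0 violations)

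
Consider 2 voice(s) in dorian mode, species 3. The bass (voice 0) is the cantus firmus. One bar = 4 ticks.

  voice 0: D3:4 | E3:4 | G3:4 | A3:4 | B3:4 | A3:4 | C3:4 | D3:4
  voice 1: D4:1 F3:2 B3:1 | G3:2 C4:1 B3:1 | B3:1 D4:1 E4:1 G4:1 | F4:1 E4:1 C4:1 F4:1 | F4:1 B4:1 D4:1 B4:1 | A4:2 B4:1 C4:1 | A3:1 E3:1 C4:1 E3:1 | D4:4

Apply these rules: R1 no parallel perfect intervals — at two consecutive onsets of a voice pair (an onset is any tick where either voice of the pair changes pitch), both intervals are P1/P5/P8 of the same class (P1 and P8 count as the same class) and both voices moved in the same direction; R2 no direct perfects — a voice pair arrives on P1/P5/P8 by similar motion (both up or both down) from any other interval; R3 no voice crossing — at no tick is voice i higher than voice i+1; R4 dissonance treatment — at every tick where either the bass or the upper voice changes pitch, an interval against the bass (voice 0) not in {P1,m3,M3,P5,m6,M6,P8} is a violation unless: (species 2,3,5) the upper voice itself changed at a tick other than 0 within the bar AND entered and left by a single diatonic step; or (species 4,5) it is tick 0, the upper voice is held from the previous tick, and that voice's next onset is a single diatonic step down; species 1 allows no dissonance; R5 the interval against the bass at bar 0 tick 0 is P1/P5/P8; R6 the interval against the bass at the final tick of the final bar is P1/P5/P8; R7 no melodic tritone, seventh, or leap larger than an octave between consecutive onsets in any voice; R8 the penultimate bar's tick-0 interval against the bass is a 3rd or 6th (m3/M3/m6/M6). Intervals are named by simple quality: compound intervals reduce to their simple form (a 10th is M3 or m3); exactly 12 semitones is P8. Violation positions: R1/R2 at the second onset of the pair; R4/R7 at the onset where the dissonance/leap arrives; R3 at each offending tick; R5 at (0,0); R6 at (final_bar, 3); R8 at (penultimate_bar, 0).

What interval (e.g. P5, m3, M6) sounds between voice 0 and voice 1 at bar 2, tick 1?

voice 0=G3 voice 1=D4 -> P5

P5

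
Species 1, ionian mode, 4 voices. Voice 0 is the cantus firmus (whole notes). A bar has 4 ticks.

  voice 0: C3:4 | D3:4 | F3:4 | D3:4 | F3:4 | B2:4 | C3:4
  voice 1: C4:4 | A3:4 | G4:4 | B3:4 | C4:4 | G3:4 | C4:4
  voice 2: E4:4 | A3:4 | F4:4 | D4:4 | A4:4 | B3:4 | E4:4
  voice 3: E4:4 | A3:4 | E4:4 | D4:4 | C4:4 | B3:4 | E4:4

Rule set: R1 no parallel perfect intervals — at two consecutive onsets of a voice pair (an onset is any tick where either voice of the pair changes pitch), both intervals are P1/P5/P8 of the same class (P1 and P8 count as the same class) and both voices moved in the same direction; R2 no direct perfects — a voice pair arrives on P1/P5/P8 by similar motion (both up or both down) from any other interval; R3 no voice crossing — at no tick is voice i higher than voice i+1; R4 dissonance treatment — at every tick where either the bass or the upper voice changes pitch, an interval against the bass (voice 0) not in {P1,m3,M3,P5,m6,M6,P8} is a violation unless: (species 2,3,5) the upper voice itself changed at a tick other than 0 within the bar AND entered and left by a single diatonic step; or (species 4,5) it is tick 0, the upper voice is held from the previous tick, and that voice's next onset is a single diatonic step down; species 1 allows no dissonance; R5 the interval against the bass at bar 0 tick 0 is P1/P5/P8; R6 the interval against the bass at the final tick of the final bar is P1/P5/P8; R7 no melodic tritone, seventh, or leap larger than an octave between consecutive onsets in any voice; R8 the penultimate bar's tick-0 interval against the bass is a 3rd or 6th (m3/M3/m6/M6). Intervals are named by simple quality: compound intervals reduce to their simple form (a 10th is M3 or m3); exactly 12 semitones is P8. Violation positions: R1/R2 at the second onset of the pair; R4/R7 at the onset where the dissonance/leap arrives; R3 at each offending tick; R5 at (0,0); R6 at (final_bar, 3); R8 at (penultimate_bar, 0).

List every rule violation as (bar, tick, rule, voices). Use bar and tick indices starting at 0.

(0, 0, R5, (0, 2))
(0, 0, R5, (0, 3))
(1, 0, R1, (2, 3))
(1, 0, R2, (1, 2))
(1, 0, R2, (1, 3))
(2, 0, R2, (0, 2))
(2, 0, R3, (1, 2))
(2, 0, R3, (2, 3))
(2, 0, R4, (0, 1))
(2, 0, R4, (0, 3))
(2, 0, R7, (1,))
(2, 1, R3, (1, 2))
(2, 1, R3, (2, 3))
(2, 2, R3, (1, 2))
(2, 2, R3, (2, 3))
(2, 3, R3, (1, 2))
(2, 3, R3, (2, 3))
(3, 0, R1, (0, 2))
(3, 0, R2, (0, 3))
(3, 0, R2, (2, 3))
(4, 0, R2, (0, 1))
(4, 0, R3, (2, 3))
(4, 1, R3, (2, 3))
(4, 2, R3, (2, 3))
(4, 3, R3, (2, 3))
(5, 0, R2, (0, 2))
(5, 0, R2, (0, 3))
(5, 0, R2, (2, 3))
(5, 0, R7, (0,))
(5, 0, R7, (2,))
(5, 0, R8, (0, 2))
(5, 0, R8, (0, 3))
(6, 0, R1, (2, 3))
(6, 0, R2, (0, 1))
(6, 3, R6, (0, 2))
(6, 3, R6, (0, 3))

bar 0: v0=C3 v1=C4 v2=E4 v3=E4 downbeat M3
bar 1: v0=D3 v1=A3 v2=A3 v3=A3 downbeat P5
bar 2: v0=F3 v1=G4 v2=F4 v3=E4 downbeat M7
bar 3: v0=D3 v1=B3 v2=D4 v3=D4 downbeat P8
bar 4: v0=F3 v1=C4 v2=A4 v3=C4 downbeat P5
bar 5: v0=B2 v1=G3 v2=B3 v3=B3 downbeat P8
bar 6: v0=C3 v1=C4 v2=E4 v3=E4 downbeat M3
  -> R5 @ bar 0 tick 0 v(0, 2): opens on M3
  -> R5 @ bar 0 tick 0 v(0, 3): opens on M3
  -> R1 @ bar 1 tick 0 v(2, 3): E4/E4 P1 -> A3/A3 P1 similar
  -> R2 @ bar 1 tick 0 v(1, 2): C4/E4 M3 -> A3/A3 P1 similar
  -> R2 @ bar 1 tick 0 v(1, 3): C4/E4 M3 -> A3/A3 P1 similar
  -> R2 @ bar 2 tick 0 v(0, 2): D3/A3 P5 -> F3/F4 P8 similar
  -> R3 @ bar 2 tick 0 v(1, 2): G4 above F4
  -> R3 @ bar 2 tick 0 v(2, 3): F4 above E4
  -> R4 @ bar 2 tick 0 v(0, 1): F3/G4 M2 untreated
  -> R4 @ bar 2 tick 0 v(0, 3): F3/E4 M7 untreated
  -> R7 @ bar 2 tick 0 v(1,): A3->G4 leap 10st
  -> R3 @ bar 2 tick 1 v(1, 2): G4 above F4
  -> R3 @ bar 2 tick 1 v(2, 3): F4 above E4
  -> R3 @ bar 2 tick 2 v(1, 2): G4 above F4
  -> R3 @ bar 2 tick 2 v(2, 3): F4 above E4
  -> R3 @ bar 2 tick 3 v(1, 2): G4 above F4
  -> R3 @ bar 2 tick 3 v(2, 3): F4 above E4
  -> R1 @ bar 3 tick 0 v(0, 2): F3/F4 P8 -> D3/D4 P8 similar
  -> R2 @ bar 3 tick 0 v(0, 3): F3/E4 M7 -> D3/D4 P8 similar
  -> R2 @ bar 3 tick 0 v(2, 3): F4/E4 m2 -> D4/D4 P1 similar
  -> R2 @ bar 4 tick 0 v(0, 1): D3/B3 M6 -> F3/C4 P5 similar
  -> R3 @ bar 4 tick 0 v(2, 3): A4 above C4
  -> R3 @ bar 4 tick 1 v(2, 3): A4 above C4
  -> R3 @ bar 4 tick 2 v(2, 3): A4 above C4
  -> R3 @ bar 4 tick 3 v(2, 3): A4 above C4
  -> R2 @ bar 5 tick 0 v(0, 2): F3/A4 M3 -> B2/B3 P8 similar
  -> R2 @ bar 5 tick 0 v(0, 3): F3/C4 P5 -> B2/B3 P8 similar
  -> R2 @ bar 5 tick 0 v(2, 3): A4/C4 M6 -> B3/B3 P1 similar
  -> R7 @ bar 5 tick 0 v(0,): F3->B2 leap 6st
  -> R7 @ bar 5 tick 0 v(2,): A4->B3 leap 10st
  -> R8 @ bar 5 tick 0 v(0, 2): penult P8 not 3rd/6th
  -> R8 @ bar 5 tick 0 v(0, 3): penult P8 not 3rd/6th
  -> R1 @ bar 6 tick 0 v(2, 3): B3/B3 P1 -> E4/E4 P1 similar
  -> R2 @ bar 6 tick 0 v(0, 1): B2/G3 m6 -> C3/C4 P8 similar
  -> R6 @ bar 6 tick 3 v(0, 2): closes on M3
  -> R6 @ bar 6 tick 3 v(0, 3): closes on M3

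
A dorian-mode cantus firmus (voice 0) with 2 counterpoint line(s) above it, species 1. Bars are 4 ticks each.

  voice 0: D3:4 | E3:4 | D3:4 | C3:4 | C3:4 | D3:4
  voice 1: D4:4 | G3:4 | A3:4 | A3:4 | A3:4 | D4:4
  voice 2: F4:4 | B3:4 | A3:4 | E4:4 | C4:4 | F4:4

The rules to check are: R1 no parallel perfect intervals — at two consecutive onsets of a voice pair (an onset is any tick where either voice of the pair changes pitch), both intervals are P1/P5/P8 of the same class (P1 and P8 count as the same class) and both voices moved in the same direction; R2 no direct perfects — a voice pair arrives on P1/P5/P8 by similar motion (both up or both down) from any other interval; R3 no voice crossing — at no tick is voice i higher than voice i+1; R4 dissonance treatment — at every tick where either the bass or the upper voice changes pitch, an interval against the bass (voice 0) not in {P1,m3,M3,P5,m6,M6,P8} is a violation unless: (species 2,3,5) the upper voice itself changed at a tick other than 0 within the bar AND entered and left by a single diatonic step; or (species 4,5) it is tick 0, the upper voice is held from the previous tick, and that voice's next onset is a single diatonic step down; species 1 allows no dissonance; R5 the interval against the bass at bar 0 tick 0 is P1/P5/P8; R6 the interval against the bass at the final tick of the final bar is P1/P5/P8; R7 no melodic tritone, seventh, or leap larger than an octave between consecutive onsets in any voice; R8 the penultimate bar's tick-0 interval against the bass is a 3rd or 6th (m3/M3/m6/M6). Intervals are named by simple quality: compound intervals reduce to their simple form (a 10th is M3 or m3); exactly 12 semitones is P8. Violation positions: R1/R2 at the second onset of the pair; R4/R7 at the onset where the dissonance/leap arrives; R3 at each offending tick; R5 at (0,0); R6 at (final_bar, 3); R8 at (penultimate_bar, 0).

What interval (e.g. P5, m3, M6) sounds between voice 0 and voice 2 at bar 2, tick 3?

P5

voice 0=D3 voice 2=A3 -> P5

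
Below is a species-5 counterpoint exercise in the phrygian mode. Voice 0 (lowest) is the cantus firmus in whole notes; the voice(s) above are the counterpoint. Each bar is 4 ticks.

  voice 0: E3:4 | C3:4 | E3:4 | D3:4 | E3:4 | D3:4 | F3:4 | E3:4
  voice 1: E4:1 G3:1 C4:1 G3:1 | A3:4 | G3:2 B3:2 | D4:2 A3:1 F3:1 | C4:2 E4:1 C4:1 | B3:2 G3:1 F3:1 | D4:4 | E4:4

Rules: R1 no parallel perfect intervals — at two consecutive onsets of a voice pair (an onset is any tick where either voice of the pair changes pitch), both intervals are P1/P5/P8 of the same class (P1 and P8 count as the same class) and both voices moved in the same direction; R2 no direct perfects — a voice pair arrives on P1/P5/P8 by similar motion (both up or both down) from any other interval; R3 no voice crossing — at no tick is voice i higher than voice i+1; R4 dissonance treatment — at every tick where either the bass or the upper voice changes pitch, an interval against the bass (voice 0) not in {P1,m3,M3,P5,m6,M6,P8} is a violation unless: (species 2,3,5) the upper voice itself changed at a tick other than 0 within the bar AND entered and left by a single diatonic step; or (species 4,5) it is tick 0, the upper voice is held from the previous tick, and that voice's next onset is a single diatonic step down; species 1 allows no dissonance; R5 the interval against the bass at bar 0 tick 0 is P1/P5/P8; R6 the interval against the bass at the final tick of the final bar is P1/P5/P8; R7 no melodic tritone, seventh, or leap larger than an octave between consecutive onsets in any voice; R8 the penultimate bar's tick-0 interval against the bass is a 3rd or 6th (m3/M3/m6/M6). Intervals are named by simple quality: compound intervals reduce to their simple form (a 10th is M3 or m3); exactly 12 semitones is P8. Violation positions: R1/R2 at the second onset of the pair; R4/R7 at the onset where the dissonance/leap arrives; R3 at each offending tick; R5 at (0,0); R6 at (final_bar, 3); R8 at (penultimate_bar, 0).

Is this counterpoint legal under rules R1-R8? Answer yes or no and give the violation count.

No (1 violations)

bar 0: v0=E3 v1=E4 (P8)
bar 1: v0=C3 v1=A3 (M6)
bar 2: v0=E3 v1=G3 (m3)
bar 3: v0=D3 v1=D4 (P8)
bar 4: v0=E3 v1=C4 (m6)
bar 5: v0=D3 v1=B3 (M6)
bar 6: v0=F3 v1=D4 (M6)
bar 7: v0=E3 v1=E4 (P8)
  R4 @ bar5.2: D3/G3 P4 untreated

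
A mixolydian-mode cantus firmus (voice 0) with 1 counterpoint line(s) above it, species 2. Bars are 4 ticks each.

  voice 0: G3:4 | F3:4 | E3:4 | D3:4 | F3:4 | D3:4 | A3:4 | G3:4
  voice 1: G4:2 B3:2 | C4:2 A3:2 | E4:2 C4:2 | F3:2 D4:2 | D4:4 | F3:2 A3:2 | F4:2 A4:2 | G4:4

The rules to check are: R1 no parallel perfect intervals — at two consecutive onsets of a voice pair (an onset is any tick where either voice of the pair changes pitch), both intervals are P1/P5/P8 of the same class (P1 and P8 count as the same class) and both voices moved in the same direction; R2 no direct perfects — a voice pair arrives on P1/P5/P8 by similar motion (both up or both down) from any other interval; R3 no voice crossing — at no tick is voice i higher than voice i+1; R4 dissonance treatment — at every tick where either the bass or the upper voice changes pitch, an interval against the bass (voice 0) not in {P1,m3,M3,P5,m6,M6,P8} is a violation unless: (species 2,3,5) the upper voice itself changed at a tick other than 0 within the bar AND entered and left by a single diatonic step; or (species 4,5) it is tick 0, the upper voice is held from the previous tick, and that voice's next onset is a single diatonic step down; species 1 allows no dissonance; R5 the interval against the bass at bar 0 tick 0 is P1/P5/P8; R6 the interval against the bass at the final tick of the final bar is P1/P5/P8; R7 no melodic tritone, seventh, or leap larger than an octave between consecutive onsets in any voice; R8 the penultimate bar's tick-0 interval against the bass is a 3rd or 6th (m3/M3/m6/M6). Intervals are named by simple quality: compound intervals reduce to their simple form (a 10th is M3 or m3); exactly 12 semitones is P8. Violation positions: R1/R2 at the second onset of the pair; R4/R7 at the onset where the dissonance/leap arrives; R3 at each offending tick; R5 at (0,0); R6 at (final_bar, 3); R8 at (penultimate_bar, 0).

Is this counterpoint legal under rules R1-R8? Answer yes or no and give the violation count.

No (1 violations)

bar 0: v0=G3 v1=G4 (P8)
bar 1: v0=F3 v1=C4 (P5)
bar 2: v0=E3 v1=E4 (P8)
bar 3: v0=D3 v1=F3 (m3)
bar 4: v0=F3 v1=D4 (M6)
bar 5: v0=D3 v1=F3 (m3)
bar 6: v0=A3 v1=F4 (m6)
bar 7: v0=G3 v1=G4 (P8)
  R1 @ bar7.0: A3/A4 P8 -> G3/G4 P8 similar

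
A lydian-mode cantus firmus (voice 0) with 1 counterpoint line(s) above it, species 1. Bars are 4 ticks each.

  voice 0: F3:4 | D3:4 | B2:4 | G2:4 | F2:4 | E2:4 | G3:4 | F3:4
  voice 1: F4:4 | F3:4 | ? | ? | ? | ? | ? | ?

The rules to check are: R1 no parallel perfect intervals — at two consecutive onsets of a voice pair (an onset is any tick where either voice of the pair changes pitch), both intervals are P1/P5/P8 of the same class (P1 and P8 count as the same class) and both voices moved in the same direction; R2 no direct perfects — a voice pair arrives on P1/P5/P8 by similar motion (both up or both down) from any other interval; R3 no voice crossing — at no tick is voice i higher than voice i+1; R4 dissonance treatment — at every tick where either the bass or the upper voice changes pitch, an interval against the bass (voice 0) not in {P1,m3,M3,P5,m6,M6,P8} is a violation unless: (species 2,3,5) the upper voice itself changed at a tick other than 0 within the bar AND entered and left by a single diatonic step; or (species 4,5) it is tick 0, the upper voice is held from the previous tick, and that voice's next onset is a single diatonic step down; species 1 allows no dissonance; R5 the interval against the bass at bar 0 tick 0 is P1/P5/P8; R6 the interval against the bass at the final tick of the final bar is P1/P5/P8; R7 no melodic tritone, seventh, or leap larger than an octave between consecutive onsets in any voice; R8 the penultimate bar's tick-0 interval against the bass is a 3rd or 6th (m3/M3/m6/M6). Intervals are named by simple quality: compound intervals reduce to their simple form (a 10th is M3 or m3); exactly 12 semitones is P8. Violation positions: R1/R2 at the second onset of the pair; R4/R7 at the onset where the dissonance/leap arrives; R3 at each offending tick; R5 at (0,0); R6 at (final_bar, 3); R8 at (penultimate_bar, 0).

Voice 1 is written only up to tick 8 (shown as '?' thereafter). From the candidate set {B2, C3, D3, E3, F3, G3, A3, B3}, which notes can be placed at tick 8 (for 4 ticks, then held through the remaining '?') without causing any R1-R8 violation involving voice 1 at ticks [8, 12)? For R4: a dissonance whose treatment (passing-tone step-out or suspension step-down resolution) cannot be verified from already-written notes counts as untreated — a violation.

B2: violates R2,R7
C3: violates R4
D3: legal
E3: violates R4
F3: violates R4
G3: legal
A3: violates R4
B3: violates R7

{D3, G3}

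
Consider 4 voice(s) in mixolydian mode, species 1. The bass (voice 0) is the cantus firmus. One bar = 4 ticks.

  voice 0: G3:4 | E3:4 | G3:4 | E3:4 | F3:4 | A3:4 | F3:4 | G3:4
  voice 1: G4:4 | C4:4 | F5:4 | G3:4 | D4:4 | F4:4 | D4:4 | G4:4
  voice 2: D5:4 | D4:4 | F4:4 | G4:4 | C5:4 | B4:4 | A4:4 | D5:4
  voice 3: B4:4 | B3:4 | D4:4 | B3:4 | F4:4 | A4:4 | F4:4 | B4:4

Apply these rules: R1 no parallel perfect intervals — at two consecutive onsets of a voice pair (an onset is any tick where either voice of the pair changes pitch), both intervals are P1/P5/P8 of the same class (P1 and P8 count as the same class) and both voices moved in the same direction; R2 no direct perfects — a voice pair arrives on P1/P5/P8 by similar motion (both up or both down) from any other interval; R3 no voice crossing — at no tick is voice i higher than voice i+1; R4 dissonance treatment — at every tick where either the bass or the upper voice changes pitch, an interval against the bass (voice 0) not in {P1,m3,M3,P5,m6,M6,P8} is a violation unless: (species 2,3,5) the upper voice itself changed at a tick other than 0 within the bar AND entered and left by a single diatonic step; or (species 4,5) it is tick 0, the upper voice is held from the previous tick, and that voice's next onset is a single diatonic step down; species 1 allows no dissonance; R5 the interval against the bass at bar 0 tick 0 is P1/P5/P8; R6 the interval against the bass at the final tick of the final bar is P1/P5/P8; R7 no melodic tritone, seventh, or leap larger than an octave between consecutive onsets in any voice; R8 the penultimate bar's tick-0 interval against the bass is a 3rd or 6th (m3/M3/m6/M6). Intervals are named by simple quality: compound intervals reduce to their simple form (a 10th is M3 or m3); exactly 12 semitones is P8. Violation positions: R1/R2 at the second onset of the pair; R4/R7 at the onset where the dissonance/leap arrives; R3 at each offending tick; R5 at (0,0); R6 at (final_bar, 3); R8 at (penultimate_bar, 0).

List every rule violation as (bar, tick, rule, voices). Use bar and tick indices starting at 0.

bar 0: v0=G3 v1=G4 v2=D5 v3=B4 downbeat M3
bar 1: v0=E3 v1=C4 v2=D4 v3=B3 downbeat P5
bar 2: v0=G3 v1=F5 v2=F4 v3=D4 downbeat P5
bar 3: v0=E3 v1=G3 v2=G4 v3=B3 downbeat P5
bar 4: v0=F3 v1=D4 v2=C5 v3=F4 downbeat P8
bar 5: v0=A3 v1=F4 v2=B4 v3=A4 downbeat P8
bar 6: v0=F3 v1=D4 v2=A4 v3=F4 downbeat P8
bar 7: v0=G3 v1=G4 v2=D5 v3=B4 downbeat M3
  -> R3 @ bar 0 tick 0 v(2, 3): D5 above B4
  -> R5 @ bar 0 tick 0 v(0, 3): opens on M3
  -> R3 @ bar 0 tick 1 v(2, 3): D5 above B4
  -> R3 @ bar 0 tick 2 v(2, 3): D5 above B4
  -> R3 @ bar 0 tick 3 v(2, 3): D5 above B4
  -> R2 @ bar 1 tick 0 v(0, 3): G3/B4 M3 -> E3/B3 P5 similar
  -> R3 @ bar 1 tick 0 v(2, 3): D4 above B3
  -> R4 @ bar 1 tick 0 v(0, 2): E3/D4 m7 untreated
  -> R3 @ bar 1 tick 1 v(2, 3): D4 above B3
  -> R3 @ bar 1 tick 2 v(2, 3): D4 above B3
  -> R3 @ bar 1 tick 3 v(2, 3): D4 above B3
  -> R1 @ bar 2 tick 0 v(0, 3): E3/B3 P5 -> G3/D4 P5 similar
  -> R2 @ bar 2 tick 0 v(1, 2): C4/D4 M2 -> F5/F4 P8 similar
  -> R3 @ bar 2 tick 0 v(1, 2): F5 above F4
  -> R3 @ bar 2 tick 0 v(2, 3): F4 above D4
  -> R4 @ bar 2 tick 0 v(0, 1): G3/F5 m7 untreated
  -> R4 @ bar 2 tick 0 v(0, 2): G3/F4 m7 untreated
  -> R7 @ bar 2 tick 0 v(1,): C4->F5 leap 17st
  -> R3 @ bar 2 tick 1 v(1, 2): F5 above F4
  -> R3 @ bar 2 tick 1 v(2, 3): F4 above D4
  -> R3 @ bar 2 tick 2 v(1, 2): F5 above F4
  -> R3 @ bar 2 tick 2 v(2, 3): F4 above D4
  -> R3 @ bar 2 tick 3 v(1, 2): F5 above F4
  -> R3 @ bar 2 tick 3 v(2, 3): F4 above D4
  -> R1 @ bar 3 tick 0 v(0, 3): G3/D4 P5 -> E3/B3 P5 similar
  -> R3 @ bar 3 tick 0 v(2, 3): G4 above B3
  -> R7 @ bar 3 tick 0 v(1,): F5->G3 leap 22st
  -> R3 @ bar 3 tick 1 v(2, 3): G4 above B3
  -> R3 @ bar 3 tick 2 v(2, 3): G4 above B3
  -> R3 @ bar 3 tick 3 v(2, 3): G4 above B3
  -> R2 @ bar 4 tick 0 v(0, 2): E3/G4 m3 -> F3/C5 P5 similar
  -> R2 @ bar 4 tick 0 v(0, 3): E3/B3 P5 -> F3/F4 P8 similar
  -> R2 @ bar 4 tick 0 v(2, 3): G4/B3 m6 -> C5/F4 P5 similar
  -> R3 @ bar 4 tick 0 v(2, 3): C5 above F4
  -> R7 @ bar 4 tick 0 v(3,): B3->F4 leap 6st
  -> R3 @ bar 4 tick 1 v(2, 3): C5 above F4
  -> R3 @ bar 4 tick 2 v(2, 3): C5 above F4
  -> R3 @ bar 4 tick 3 v(2, 3): C5 above F4
  -> R1 @ bar 5 tick 0 v(0, 3): F3/F4 P8 -> A3/A4 P8 similar
  -> R3 @ bar 5 tick 0 v(2, 3): B4 above A4
  -> R4 @ bar 5 tick 0 v(0, 2): A3/B4 M2 untreated
  -> R3 @ bar 5 tick 1 v(2, 3): B4 above A4
  -> R3 @ bar 5 tick 2 v(2, 3): B4 above A4
  -> R3 @ bar 5 tick 3 v(2, 3): B4 above A4
  -> R1 @ bar 6 tick 0 v(0, 3): A3/A4 P8 -> F3/F4 P8 similar
  -> R2 @ bar 6 tick 0 v(1, 2): F4/B4 TT -> D4/A4 P5 similar
  -> R3 @ bar 6 tick 0 v(2, 3): A4 above F4
  -> R8 @ bar 6 tick 0 v(0, 3): penult P8 not 3rd/6th
  -> R3 @ bar 6 tick 1 v(2, 3): A4 above F4
  -> R3 @ bar 6 tick 2 v(2, 3): A4 above F4
  -> R3 @ bar 6 tick 3 v(2, 3): A4 above F4
  -> R1 @ bar 7 tick 0 v(1, 2): D4/A4 P5 -> G4/D5 P5 similar
  -> R2 @ bar 7 tick 0 v(0, 1): F3/D4 M6 -> G3/G4 P8 similar
  -> R2 @ bar 7 tick 0 v(0, 2): F3/A4 M3 -> G3/D5 P5 similar
  -> R3 @ bar 7 tick 0 v(2, 3): D5 above B4
  -> R7 @ bar 7 tick 0 v(3,): F4->B4 leap 6st
  -> R3 @ bar 7 tick 1 v(2, 3): D5 above B4
  -> R3 @ bar 7 tick 2 v(2, 3): D5 above B4
  -> R3 @ bar 7 tick 3 v(2, 3): D5 above B4
  -> R6 @ bar 7 tick 3 v(0, 3): closes on M3

(0, 0, R3, (2, 3))
(0, 0, R5, (0, 3))
(0, 1, R3, (2, 3))
(0, 2, R3, (2, 3))
(0, 3, R3, (2, 3))
(1, 0, R2, (0, 3))
(1, 0, R3, (2, 3))
(1, 0, R4, (0, 2))
(1, 1, R3, (2, 3))
(1, 2, R3, (2, 3))
(1, 3, R3, (2, 3))
(2, 0, R1, (0, 3))
(2, 0, R2, (1, 2))
(2, 0, R3, (1, 2))
(2, 0, R3, (2, 3))
(2, 0, R4, (0, 1))
(2, 0, R4, (0, 2))
(2, 0, R7, (1,))
(2, 1, R3, (1, 2))
(2, 1, R3, (2, 3))
(2, 2, R3, (1, 2))
(2, 2, R3, (2, 3))
(2, 3, R3, (1, 2))
(2, 3, R3, (2, 3))
(3, 0, R1, (0, 3))
(3, 0, R3, (2, 3))
(3, 0, R7, (1,))
(3, 1, R3, (2, 3))
(3, 2, R3, (2, 3))
(3, 3, R3, (2, 3))
(4, 0, R2, (0, 2))
(4, 0, R2, (0, 3))
(4, 0, R2, (2, 3))
(4, 0, R3, (2, 3))
(4, 0, R7, (3,))
(4, 1, R3, (2, 3))
(4, 2, R3, (2, 3))
(4, 3, R3, (2, 3))
(5, 0, R1, (0, 3))
(5, 0, R3, (2, 3))
(5, 0, R4, (0, 2))
(5, 1, R3, (2, 3))
(5, 2, R3, (2, 3))
(5, 3, R3, (2, 3))
(6, 0, R1, (0, 3))
(6, 0, R2, (1, 2))
(6, 0, R3, (2, 3))
(6, 0, R8, (0, 3))
(6, 1, R3, (2, 3))
(6, 2, R3, (2, 3))
(6, 3, R3, (2, 3))
(7, 0, R1, (1, 2))
(7, 0, R2, (0, 1))
(7, 0, R2, (0, 2))
(7, 0, R3, (2, 3))
(7, 0, R7, (3,))
(7, 1, R3, (2, 3))
(7, 2, R3, (2, 3))
(7, 3, R3, (2, 3))
(7, 3, R6, (0, 3))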